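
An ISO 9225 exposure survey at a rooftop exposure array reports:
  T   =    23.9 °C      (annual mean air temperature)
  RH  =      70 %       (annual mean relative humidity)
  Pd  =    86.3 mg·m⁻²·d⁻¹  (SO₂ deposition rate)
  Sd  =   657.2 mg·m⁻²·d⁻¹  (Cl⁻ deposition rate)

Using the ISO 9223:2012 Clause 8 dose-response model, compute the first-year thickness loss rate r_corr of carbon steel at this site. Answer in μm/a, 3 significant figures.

carbon steel: temperature factor f = -0.054·(13.9) = -0.7506
  sulphur-dioxide contribution → 34.41 μm/a
  chloride contribution → 149.3 μm/a
  total first-year rate 183.7 μm/a

r_corr = 184 μm/a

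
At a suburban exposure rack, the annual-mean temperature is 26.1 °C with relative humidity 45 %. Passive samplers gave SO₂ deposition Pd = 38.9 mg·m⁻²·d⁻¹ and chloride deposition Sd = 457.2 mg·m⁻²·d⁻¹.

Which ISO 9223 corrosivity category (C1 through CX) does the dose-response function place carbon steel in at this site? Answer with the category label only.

C4

carbon steel: T>10 °C ⇒ hinge -0.054·(26.1−10) = -0.8694
  Pd branch = 1.77·Pd^0.52·e^(0.02·RH+f) = 12.25 μm/a
  Cl⁻ term: 0.102·457.2^0.62·exp(0.033·45+0.04·26.1) = 57.04
  sum: 12.25 + 57.04 → r_corr = 69.29 μm/a
Category bounds: 50…80 μm/a bracket r_corr ⇒ C4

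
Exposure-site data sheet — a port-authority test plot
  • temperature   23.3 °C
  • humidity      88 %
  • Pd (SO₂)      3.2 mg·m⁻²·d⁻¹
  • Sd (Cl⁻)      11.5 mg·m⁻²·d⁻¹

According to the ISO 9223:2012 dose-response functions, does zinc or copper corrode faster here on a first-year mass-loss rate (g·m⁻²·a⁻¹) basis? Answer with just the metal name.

zinc: temperature factor f = -0.071·(13.3) = -0.9443
  sulphur-dioxide contribution → 0.4795 μm/a
  chloride contribution → 1.032 μm/a
  total first-year rate 1.511 μm/a
  mass loss = 1.511 μm/a × 7.14 g/cm³ = 10.79 g·m⁻²·a⁻¹
copper: f(T) = -0.080·(T−10) [T>10 °C] = -1.0640
  sulphur-dioxide contribution → 0.445 μm/a
  chloride contribution → 1.475 μm/a
  total first-year rate 1.92 μm/a
  mass loss = 1.92 μm/a × 8.96 g/cm³ = 17.2 g·m⁻²·a⁻¹
Ordering by g·m⁻²·a⁻¹: copper (17.2) > zinc (10.8)

copper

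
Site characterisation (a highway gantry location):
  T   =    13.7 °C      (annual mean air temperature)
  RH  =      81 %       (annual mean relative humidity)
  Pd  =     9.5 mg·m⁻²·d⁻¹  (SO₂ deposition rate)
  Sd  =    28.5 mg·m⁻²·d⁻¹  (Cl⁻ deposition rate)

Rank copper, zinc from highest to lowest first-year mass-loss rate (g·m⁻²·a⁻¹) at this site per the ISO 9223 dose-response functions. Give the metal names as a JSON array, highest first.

copper: T>10 °C ⇒ hinge -0.080·(13.7−10) = -0.2960
  Pd branch = 0.0053·Pd^0.26·e^(0.059·RH+f) = 0.8422 μm/a
  Sd branch = 0.01025·Sd^0.27·e^(0.036·RH+0.049·T) = 0.9151 μm/a
  r_corr = 0.8422 + 0.9151 = 1.757 μm/a
  mass loss = 1.757 μm/a × 8.96 g/cm³ = 15.75 g·m⁻²·a⁻¹
zinc: temperature factor f = -0.071·(3.7) = -0.2627
  Pd branch = 0.0129·Pd^0.44·e^(0.046·RH+f) = 1.109 μm/a
  Cl⁻ term: 0.0175·28.5^0.57·exp(0.008·81+0.085·13.7) = 0.7235
  r_corr = 1.109 + 0.7235 = 1.832 μm/a
  mass loss = 1.832 μm/a × 7.14 g/cm³ = 13.08 g·m⁻²·a⁻¹
Ordering by g·m⁻²·a⁻¹: copper (15.7) > zinc (13.1)

["copper", "zinc"]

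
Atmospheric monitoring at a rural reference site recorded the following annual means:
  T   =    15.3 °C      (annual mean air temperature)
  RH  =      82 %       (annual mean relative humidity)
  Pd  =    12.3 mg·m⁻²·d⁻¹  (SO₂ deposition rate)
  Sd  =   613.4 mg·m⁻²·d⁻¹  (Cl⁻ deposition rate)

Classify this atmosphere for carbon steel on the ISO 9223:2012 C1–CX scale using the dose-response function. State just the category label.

carbon steel: f(T) = -0.054·(T−10) [T>10 °C] = -0.2862
  SO₂ term: 1.77·12.3^0.52·exp(0.02·82-0.2862) = 25.27
  Cl⁻ term: 0.102·613.4^0.62·exp(0.033·82+0.04·15.3) = 150.7
  r_corr = 25.27 + 150.7 = 175.9 μm/a
Category bounds: 80…200 μm/a bracket r_corr ⇒ C5

C5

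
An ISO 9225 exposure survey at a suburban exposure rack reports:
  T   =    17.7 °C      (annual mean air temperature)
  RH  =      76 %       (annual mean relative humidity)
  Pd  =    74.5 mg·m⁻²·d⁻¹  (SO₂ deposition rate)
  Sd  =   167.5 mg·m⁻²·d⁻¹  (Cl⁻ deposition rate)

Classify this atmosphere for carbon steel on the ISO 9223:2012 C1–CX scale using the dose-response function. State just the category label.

C5

carbon steel: temperature factor f = -0.054·(7.7) = -0.4158
  Pd branch = 1.77·Pd^0.52·e^(0.02·RH+f) = 50.24 μm/a
  Sd branch = 0.102·Sd^0.62·e^(0.033·RH+0.04·T) = 60.84 μm/a
  sum: 50.24 + 60.84 → r_corr = 111.1 μm/a
111 μm/a falls in (80, 200] for carbon steel → category C5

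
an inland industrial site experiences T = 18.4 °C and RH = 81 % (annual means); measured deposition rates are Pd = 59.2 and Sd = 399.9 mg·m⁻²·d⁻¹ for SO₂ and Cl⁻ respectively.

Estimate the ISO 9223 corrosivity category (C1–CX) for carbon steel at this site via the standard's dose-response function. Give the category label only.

carbon steel: temperature factor f = -0.054·(8.4) = -0.4536
  sulphur-dioxide contribution → 47.44 μm/a
  chloride contribution → 126.6 μm/a
  ⇒ r_corr(carbon steel) = 174 μm/a
Category bounds: 80…200 μm/a bracket r_corr ⇒ C5

C5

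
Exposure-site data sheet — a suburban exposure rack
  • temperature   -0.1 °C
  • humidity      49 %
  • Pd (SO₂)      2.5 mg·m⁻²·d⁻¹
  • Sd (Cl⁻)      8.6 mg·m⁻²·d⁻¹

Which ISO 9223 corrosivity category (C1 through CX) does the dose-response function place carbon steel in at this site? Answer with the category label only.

C2

carbon steel: f(T) = +0.150·(T−10) [T≤10 °C] = -1.5150
  SO₂ term: 1.77·2.5^0.52·exp(0.02·49-1.5150) = 1.669
  Cl⁻ term: 0.102·8.6^0.62·exp(0.033·49+0.04·-0.1) = 1.943
  r_corr = 1.669 + 1.943 = 3.613 μm/a
ISO 9223 Table 2 (carbon steel): 1.3 < 3.61 ≤ 25 μm/a ⇒ C2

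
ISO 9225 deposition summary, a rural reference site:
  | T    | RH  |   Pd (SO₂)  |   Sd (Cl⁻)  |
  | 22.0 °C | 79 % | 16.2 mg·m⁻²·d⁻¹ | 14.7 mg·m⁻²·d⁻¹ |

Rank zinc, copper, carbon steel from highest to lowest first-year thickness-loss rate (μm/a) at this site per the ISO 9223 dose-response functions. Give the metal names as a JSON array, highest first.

["carbon steel", "zinc", "copper"]

zinc: T>10 °C ⇒ hinge -0.071·(22.0−10) = -0.8520
  sulphur-dioxide contribution → 0.7096 μm/a
  chloride contribution → 0.9886 μm/a
  ⇒ r_corr(zinc) = 1.698 μm/a
copper: temperature factor f = -0.080·(12.0) = -0.9600
  sulphur-dioxide contribution → 0.4427 μm/a
  chloride contribution → 1.07 μm/a
  total first-year rate 1.512 μm/a
carbon steel: T>10 °C ⇒ hinge -0.054·(22.0−10) = -0.6480
  sulphur-dioxide contribution → 19.13 μm/a
  chloride contribution → 17.65 μm/a
  ⇒ r_corr(carbon steel) = 36.78 μm/a
Ordering by μm/a: carbon steel (36.8) > zinc (1.7) > copper (1.51)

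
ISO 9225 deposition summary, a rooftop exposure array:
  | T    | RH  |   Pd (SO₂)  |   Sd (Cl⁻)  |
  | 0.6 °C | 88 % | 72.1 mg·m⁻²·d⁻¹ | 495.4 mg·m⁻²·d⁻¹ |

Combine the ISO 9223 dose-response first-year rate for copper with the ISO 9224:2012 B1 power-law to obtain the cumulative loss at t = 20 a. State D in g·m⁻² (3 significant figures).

D(20) = 147 g·m⁻²

copper: temperature factor f = +0.126·(-9.4) = -1.1844
  Pd branch = 0.0053·Pd^0.26·e^(0.059·RH+f) = 0.8868 μm/a
  Cl⁻ term: 0.01025·495.4^0.27·exp(0.036·88+0.049·0.6) = 1.34
  sum: 0.8868 + 1.34 → r_corr = 2.226 μm/a
ISO 9224: D(t) = r_corr · t^b with b = 0.667 (copper, B1)
  D(20) = 2.226 × 20^0.667 = 2.226 × 7.375 = 16.42 μm
  Mass loss = 16.42 μm × 8.96 g/cm³ = 147.1 g·m⁻²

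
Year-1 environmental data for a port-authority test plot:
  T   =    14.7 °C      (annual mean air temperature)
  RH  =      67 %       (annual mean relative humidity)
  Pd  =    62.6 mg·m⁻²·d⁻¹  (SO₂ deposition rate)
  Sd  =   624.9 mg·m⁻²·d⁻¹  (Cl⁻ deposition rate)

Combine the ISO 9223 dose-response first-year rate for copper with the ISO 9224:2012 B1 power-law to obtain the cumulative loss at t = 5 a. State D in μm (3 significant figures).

copper: T>10 °C ⇒ hinge -0.080·(14.7−10) = -0.3760
  sulphur-dioxide contribution → 0.5557 μm/a
  chloride contribution → 1.336 μm/a
  total first-year rate 1.892 μm/a
Power-law: D(5) = r_corr · 5^0.667
  D(5) = 1.892 × 5^0.667 = 1.892 × 2.926 = 5.536 μm

D(5) = 5.54 μm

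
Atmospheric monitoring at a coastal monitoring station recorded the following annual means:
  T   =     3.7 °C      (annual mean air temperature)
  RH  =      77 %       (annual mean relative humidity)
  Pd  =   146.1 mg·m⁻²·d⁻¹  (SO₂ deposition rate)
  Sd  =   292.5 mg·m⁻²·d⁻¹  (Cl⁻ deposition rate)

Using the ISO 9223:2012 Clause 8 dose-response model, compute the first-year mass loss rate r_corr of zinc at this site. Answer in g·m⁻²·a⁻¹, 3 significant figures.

r_corr = 30.5 g·m⁻²·a⁻¹

zinc: temperature factor f = +0.038·(-6.3) = -0.2394
  Pd branch = 0.0129·Pd^0.44·e^(0.046·RH+f) = 3.143 μm/a
  Cl⁻ term: 0.0175·292.5^0.57·exp(0.008·77+0.085·3.7) = 1.129
  sum: 3.143 + 1.129 → r_corr = 4.272 μm/a
Convert to mass loss: 4.272 μm/a × 7.14 g/cm³ = 30.5 g·m⁻²·a⁻¹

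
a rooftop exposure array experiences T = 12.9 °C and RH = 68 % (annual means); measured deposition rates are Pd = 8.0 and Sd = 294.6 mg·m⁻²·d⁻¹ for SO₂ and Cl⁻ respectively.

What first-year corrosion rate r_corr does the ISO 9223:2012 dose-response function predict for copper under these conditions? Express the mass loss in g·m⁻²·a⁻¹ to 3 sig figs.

r_corr = 12.8 g·m⁻²·a⁻¹

copper: temperature factor f = -0.080·(2.9) = -0.2320
  SO₂ term: 0.0053·8.0^0.26·exp(0.059·68-0.2320) = 0.3988
  Sd branch = 0.01025·Sd^0.27·e^(0.036·RH+0.049·T) = 1.035 μm/a
  sum: 0.3988 + 1.035 → r_corr = 1.434 μm/a
Convert to mass loss: 1.434 μm/a × 8.96 g/cm³ = 12.85 g·m⁻²·a⁻¹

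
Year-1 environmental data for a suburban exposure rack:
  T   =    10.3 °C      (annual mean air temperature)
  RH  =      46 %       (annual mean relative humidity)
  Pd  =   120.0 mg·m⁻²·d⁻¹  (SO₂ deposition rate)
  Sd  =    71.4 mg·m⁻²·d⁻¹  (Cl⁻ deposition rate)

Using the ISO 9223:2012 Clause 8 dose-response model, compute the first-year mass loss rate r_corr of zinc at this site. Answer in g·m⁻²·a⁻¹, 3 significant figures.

r_corr = 11.1 g·m⁻²·a⁻¹

zinc: temperature factor f = -0.071·(0.3) = -0.0213
  sulphur-dioxide contribution → 0.8613 μm/a
  chloride contribution → 0.6913 μm/a
  ⇒ r_corr(zinc) = 1.553 μm/a
Convert to mass loss: 1.553 μm/a × 7.14 g/cm³ = 11.09 g·m⁻²·a⁻¹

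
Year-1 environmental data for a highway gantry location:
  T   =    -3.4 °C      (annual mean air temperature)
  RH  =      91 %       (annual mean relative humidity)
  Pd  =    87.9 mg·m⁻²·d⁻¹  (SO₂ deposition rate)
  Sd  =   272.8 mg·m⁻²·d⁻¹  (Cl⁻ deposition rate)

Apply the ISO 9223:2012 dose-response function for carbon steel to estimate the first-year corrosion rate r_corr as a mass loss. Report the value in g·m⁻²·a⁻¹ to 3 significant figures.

r_corr = 574 g·m⁻²·a⁻¹

carbon steel: T≤10 °C ⇒ hinge +0.150·(-3.4−10) = -2.0100
  Pd branch = 1.77·Pd^0.52·e^(0.02·RH+f) = 15.01 μm/a
  Cl⁻ term: 0.102·272.8^0.62·exp(0.033·91+0.04·-3.4) = 58.07
  r_corr = 15.01 + 58.07 = 73.08 μm/a
Convert to mass loss: 73.08 μm/a × 7.85 g/cm³ = 573.7 g·m⁻²·a⁻¹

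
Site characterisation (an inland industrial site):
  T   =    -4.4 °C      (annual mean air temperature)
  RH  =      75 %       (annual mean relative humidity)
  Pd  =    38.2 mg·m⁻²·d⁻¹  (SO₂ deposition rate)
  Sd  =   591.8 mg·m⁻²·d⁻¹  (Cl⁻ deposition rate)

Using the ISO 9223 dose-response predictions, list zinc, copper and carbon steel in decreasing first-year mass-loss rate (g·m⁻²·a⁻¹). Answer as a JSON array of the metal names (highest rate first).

["carbon steel", "zinc", "copper"]

zinc: temperature factor f = +0.038·(-14.4) = -0.5472
  Pd branch = 0.0129·Pd^0.44·e^(0.046·RH+f) = 1.168 μm/a
  Cl⁻ term: 0.0175·591.8^0.57·exp(0.008·75+0.085·-4.4) = 0.8343
  r_corr = 1.168 + 0.8343 = 2.002 μm/a
  mass loss = 2.002 μm/a × 7.14 g/cm³ = 14.3 g·m⁻²·a⁻¹
copper: f(T) = +0.126·(T−10) [T≤10 °C] = -1.8144
  Pd branch = 0.0053·Pd^0.26·e^(0.059·RH+f) = 0.1859 μm/a
  Sd branch = 0.01025·Sd^0.27·e^(0.036·RH+0.049·T) = 0.6889 μm/a
  r_corr = 0.1859 + 0.6889 = 0.8749 μm/a
  mass loss = 0.8749 μm/a × 8.96 g/cm³ = 7.839 g·m⁻²·a⁻¹
carbon steel: temperature factor f = +0.150·(-14.4) = -2.1600
  SO₂ term: 1.77·38.2^0.52·exp(0.02·75-2.1600) = 6.082
  Cl⁻ term: 0.102·591.8^0.62·exp(0.033·75+0.04·-4.4) = 53.19
  r_corr = 6.082 + 53.19 = 59.27 μm/a
  mass loss = 59.27 μm/a × 7.85 g/cm³ = 465.2 g·m⁻²·a⁻¹
Ordering by g·m⁻²·a⁻¹: carbon steel (465) > zinc (14.3) > copper (7.84)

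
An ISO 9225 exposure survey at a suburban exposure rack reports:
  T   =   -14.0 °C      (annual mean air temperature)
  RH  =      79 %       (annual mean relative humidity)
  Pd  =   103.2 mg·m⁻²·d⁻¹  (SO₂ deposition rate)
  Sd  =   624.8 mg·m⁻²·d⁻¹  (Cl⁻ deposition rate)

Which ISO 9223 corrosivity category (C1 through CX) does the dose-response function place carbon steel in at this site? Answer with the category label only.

carbon steel: T≤10 °C ⇒ hinge +0.150·(-14.0−10) = -3.6000
  SO₂ term: 1.77·103.2^0.52·exp(0.02·79-3.6000) = 2.617
  Sd branch = 0.102·Sd^0.62·e^(0.033·RH+0.04·T) = 42.75 μm/a
  sum: 2.617 + 42.75 → r_corr = 45.37 μm/a
Category bounds: 25…50 μm/a bracket r_corr ⇒ C3

C3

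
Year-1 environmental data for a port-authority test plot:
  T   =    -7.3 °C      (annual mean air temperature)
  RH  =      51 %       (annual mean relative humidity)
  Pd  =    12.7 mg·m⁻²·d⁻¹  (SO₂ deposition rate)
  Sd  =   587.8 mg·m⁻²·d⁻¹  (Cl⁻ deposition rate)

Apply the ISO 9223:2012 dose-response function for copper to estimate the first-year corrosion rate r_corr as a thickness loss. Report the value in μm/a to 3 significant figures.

copper: T≤10 °C ⇒ hinge +0.126·(-7.3−10) = -2.1798
  sulphur-dioxide contribution → 0.02352 μm/a
  chloride contribution → 0.2514 μm/a
  ⇒ r_corr(copper) = 0.275 μm/a

r_corr = 0.275 μm/a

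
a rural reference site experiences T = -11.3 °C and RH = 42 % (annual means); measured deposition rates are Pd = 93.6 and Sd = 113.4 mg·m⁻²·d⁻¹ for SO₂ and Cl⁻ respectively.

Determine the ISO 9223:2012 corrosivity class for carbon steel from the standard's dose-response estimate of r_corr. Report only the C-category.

carbon steel: T≤10 °C ⇒ hinge +0.150·(-11.3−10) = -3.1950
  sulphur-dioxide contribution → 1.779 μm/a
  chloride contribution → 4.876 μm/a
  total first-year rate 6.656 μm/a
ISO 9223 Table 2 (carbon steel): 1.3 < 6.66 ≤ 25 μm/a ⇒ C2

C2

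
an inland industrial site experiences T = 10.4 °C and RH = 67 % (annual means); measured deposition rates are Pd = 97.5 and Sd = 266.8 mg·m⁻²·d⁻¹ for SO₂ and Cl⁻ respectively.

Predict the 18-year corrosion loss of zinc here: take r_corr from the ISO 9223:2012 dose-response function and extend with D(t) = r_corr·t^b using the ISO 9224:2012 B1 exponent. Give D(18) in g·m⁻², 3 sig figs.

D(18) = 284 g·m⁻²

zinc: temperature factor f = -0.071·(0.4) = -0.0284
  Pd branch = 0.0129·Pd^0.44·e^(0.046·RH+f) = 2.051 μm/a
  Sd branch = 0.0175·Sd^0.57·e^(0.008·RH+0.085·T) = 1.748 μm/a
  sum: 2.051 + 1.748 → r_corr = 3.799 μm/a
Long-term exponent b (ISO 9224 Table 2, B1) = 0.813
  D(18) = 3.799 × 18^0.813 = 3.799 × 10.48 = 39.83 μm
  Mass loss = 39.83 μm × 7.14 g/cm³ = 284.4 g·m⁻²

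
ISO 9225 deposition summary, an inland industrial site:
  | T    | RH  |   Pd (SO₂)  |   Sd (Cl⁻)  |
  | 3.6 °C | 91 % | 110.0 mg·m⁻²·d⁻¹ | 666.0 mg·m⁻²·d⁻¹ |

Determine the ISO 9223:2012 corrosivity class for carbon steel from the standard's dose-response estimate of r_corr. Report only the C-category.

C5

carbon steel: T≤10 °C ⇒ hinge +0.150·(3.6−10) = -0.9600
  SO₂ term: 1.77·110.0^0.52·exp(0.02·91-0.9600) = 48.19
  Sd branch = 0.102·Sd^0.62·e^(0.033·RH+0.04·T) = 133.6 μm/a
  sum: 48.19 + 133.6 → r_corr = 181.8 μm/a
182 μm/a falls in (80, 200] for carbon steel → category C5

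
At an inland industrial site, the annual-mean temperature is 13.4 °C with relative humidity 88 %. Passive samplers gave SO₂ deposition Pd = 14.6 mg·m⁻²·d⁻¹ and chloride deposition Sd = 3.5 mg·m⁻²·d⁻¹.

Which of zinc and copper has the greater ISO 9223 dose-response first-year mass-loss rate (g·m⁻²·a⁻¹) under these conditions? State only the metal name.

copper

zinc: T>10 °C ⇒ hinge -0.071·(13.4−10) = -0.2414
  Pd branch = 0.0129·Pd^0.44·e^(0.046·RH+f) = 1.888 μm/a
  Cl⁻ term: 0.0175·3.5^0.57·exp(0.008·88+0.085·13.4) = 0.2257
  sum: 1.888 + 0.2257 → r_corr = 2.114 μm/a
  mass loss = 2.114 μm/a × 7.14 g/cm³ = 15.09 g·m⁻²·a⁻¹
copper: f(T) = -0.080·(T−10) [T>10 °C] = -0.2720
  Pd branch = 0.0053·Pd^0.26·e^(0.059·RH+f) = 1.458 μm/a
  Cl⁻ term: 0.01025·3.5^0.27·exp(0.036·88+0.049·13.4) = 0.6586
  r_corr = 1.458 + 0.6586 = 2.117 μm/a
  mass loss = 2.117 μm/a × 8.96 g/cm³ = 18.96 g·m⁻²·a⁻¹
Ordering by g·m⁻²·a⁻¹: copper (19) > zinc (15.1)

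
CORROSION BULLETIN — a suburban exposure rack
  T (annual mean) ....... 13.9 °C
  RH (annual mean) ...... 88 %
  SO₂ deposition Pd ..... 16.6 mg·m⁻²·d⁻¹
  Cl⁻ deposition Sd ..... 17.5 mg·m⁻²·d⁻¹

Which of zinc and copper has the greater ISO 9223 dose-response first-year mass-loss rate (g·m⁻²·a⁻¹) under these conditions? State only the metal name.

copper

zinc: temperature factor f = -0.071·(3.9) = -0.2769
  Pd branch = 0.0129·Pd^0.44·e^(0.046·RH+f) = 1.928 μm/a
  Cl⁻ term: 0.0175·17.5^0.57·exp(0.008·88+0.085·13.9) = 0.5894
  r_corr = 1.928 + 0.5894 = 2.518 μm/a
  mass loss = 2.518 μm/a × 7.14 g/cm³ = 17.98 g·m⁻²·a⁻¹
copper: T>10 °C ⇒ hinge -0.080·(13.9−10) = -0.3120
  Pd branch = 0.0053·Pd^0.26·e^(0.059·RH+f) = 1.448 μm/a
  Sd branch = 0.01025·Sd^0.27·e^(0.036·RH+0.049·T) = 1.042 μm/a
  r_corr = 1.448 + 1.042 = 2.491 μm/a
  mass loss = 2.491 μm/a × 8.96 g/cm³ = 22.32 g·m⁻²·a⁻¹
Ordering by g·m⁻²·a⁻¹: copper (22.3) > zinc (18)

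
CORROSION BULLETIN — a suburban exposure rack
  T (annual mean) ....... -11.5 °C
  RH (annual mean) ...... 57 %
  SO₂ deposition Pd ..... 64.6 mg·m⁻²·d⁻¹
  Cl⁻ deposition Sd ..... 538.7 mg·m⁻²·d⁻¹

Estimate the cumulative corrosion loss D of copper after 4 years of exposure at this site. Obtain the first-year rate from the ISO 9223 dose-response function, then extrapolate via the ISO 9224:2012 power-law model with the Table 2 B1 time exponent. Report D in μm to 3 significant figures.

D(4) = 0.701 μm

copper: temperature factor f = +0.126·(-21.5) = -2.7090
  Pd branch = 0.0053·Pd^0.26·e^(0.059·RH+f) = 0.03013 μm/a
  Cl⁻ term: 0.01025·538.7^0.27·exp(0.036·57+0.049·-11.5) = 0.2481
  sum: 0.03013 + 0.2481 → r_corr = 0.2782 μm/a
Long-term exponent b (ISO 9224 Table 2, B1) = 0.667
  D(4) = 0.2782 × 4^0.667 = 0.2782 × 2.521 = 0.7014 μm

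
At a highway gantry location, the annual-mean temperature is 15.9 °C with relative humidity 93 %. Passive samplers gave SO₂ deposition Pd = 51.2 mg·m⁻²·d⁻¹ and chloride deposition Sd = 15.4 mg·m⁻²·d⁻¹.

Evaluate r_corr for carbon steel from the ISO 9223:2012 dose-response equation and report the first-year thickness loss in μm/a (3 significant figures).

carbon steel: T>10 °C ⇒ hinge -0.054·(15.9−10) = -0.3186
  SO₂ term: 1.77·51.2^0.52·exp(0.02·93-0.3186) = 64.01
  Sd branch = 0.102·Sd^0.62·e^(0.033·RH+0.04·T) = 22.59 μm/a
  sum: 64.01 + 22.59 → r_corr = 86.6 μm/a

r_corr = 86.6 μm/a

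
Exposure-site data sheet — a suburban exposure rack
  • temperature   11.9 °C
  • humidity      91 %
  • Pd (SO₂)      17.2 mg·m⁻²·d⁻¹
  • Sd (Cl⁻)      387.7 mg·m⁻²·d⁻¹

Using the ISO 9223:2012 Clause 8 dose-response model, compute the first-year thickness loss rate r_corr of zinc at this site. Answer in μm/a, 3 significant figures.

zinc: temperature factor f = -0.071·(1.9) = -0.1349
  sulphur-dioxide contribution → 2.592 μm/a
  chloride contribution → 2.978 μm/a
  total first-year rate 5.57 μm/a

r_corr = 5.57 μm/a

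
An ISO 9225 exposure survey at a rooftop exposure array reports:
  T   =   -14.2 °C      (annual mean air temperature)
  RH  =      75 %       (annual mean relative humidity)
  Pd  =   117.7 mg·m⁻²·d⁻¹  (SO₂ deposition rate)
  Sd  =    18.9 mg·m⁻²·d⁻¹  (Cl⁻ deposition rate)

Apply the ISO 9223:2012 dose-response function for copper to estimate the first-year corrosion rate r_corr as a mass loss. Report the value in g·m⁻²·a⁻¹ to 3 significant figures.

copper: f(T) = +0.126·(T−10) [T≤10 °C] = -3.0492
  sulphur-dioxide contribution → 0.07247 μm/a
  chloride contribution → 0.1682 μm/a
  total first-year rate 0.2407 μm/a
Convert to mass loss: 0.2407 μm/a × 8.96 g/cm³ = 2.156 g·m⁻²·a⁻¹

r_corr = 2.16 g·m⁻²·a⁻¹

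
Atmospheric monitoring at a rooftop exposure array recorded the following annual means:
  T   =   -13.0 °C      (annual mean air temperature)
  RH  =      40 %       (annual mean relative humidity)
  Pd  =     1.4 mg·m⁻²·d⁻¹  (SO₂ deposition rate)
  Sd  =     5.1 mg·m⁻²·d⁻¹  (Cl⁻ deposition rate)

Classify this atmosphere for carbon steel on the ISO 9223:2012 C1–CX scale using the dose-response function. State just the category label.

carbon steel: T≤10 °C ⇒ hinge +0.150·(-13.0−10) = -3.4500
  SO₂ term: 1.77·1.4^0.52·exp(0.02·40-3.4500) = 0.149
  Cl⁻ term: 0.102·5.1^0.62·exp(0.033·40+0.04·-13.0) = 0.6233
  sum: 0.149 + 0.6233 → r_corr = 0.7723 μm/a
0.772 μm/a falls in (0, 1.3] for carbon steel → category C1

C1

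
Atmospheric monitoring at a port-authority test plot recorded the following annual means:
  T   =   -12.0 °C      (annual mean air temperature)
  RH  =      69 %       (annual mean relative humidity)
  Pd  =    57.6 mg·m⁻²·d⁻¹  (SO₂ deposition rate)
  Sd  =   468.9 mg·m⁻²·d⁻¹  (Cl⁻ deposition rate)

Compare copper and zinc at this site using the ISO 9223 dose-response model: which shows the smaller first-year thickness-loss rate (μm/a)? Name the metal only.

copper

copper: f(T) = +0.126·(T−10) [T≤10 °C] = -2.7720
  Pd branch = 0.0053·Pd^0.26·e^(0.059·RH+f) = 0.05574 μm/a
  Cl⁻ term: 0.01025·468.9^0.27·exp(0.036·69+0.049·-12.0) = 0.3592
  r_corr = 0.05574 + 0.3592 = 0.4149 μm/a
zinc: f(T) = +0.038·(T−10) [T≤10 °C] = -0.8360
  SO₂ term: 0.0129·57.6^0.44·exp(0.046·69-0.8360) = 0.7953
  Cl⁻ term: 0.0175·468.9^0.57·exp(0.008·69+0.085·-12.0) = 0.365
  r_corr = 0.7953 + 0.365 = 1.16 μm/a
Ordering by μm/a: zinc (1.16) > copper (0.415)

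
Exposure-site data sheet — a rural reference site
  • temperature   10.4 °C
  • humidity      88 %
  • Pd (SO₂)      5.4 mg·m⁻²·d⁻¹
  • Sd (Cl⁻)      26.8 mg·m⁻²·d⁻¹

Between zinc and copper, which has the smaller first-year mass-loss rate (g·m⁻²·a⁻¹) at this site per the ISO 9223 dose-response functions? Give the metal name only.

zinc: T>10 °C ⇒ hinge -0.071·(10.4−10) = -0.0284
  Pd branch = 0.0129·Pd^0.44·e^(0.046·RH+f) = 1.508 μm/a
  Cl⁻ term: 0.0175·26.8^0.57·exp(0.008·88+0.085·10.4) = 0.5581
  sum: 1.508 + 0.5581 → r_corr = 2.067 μm/a
  mass loss = 2.067 μm/a × 7.14 g/cm³ = 14.76 g·m⁻²·a⁻¹
copper: T>10 °C ⇒ hinge -0.080·(10.4−10) = -0.0320
  Pd branch = 0.0053·Pd^0.26·e^(0.059·RH+f) = 1.431 μm/a
  Sd branch = 0.01025·Sd^0.27·e^(0.036·RH+0.049·T) = 0.9851 μm/a
  sum: 1.431 + 0.9851 → r_corr = 2.416 μm/a
  mass loss = 2.416 μm/a × 8.96 g/cm³ = 21.65 g·m⁻²·a⁻¹
Ordering by g·m⁻²·a⁻¹: copper (21.6) > zinc (14.8)

zinc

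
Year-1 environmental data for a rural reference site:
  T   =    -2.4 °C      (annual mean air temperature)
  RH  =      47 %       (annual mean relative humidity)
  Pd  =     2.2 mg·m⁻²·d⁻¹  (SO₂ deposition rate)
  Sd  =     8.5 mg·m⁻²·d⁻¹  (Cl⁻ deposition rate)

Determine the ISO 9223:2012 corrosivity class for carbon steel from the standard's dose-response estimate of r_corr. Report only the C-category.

carbon steel: temperature factor f = +0.150·(-12.4) = -1.8600
  sulphur-dioxide contribution → 1.063 μm/a
  chloride contribution → 1.647 μm/a
  ⇒ r_corr(carbon steel) = 2.71 μm/a
Category bounds: 1.3…25 μm/a bracket r_corr ⇒ C2

C2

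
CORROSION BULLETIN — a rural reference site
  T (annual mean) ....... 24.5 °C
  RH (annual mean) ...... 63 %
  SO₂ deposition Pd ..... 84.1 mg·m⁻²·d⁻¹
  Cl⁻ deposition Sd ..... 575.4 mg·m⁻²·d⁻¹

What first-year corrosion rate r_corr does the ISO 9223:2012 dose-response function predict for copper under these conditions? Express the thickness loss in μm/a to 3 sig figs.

r_corr = 2.05 μm/a

copper: T>10 °C ⇒ hinge -0.080·(24.5−10) = -1.1600
  Pd branch = 0.0053·Pd^0.26·e^(0.059·RH+f) = 0.2164 μm/a
  Sd branch = 0.01025·Sd^0.27·e^(0.036·RH+0.049·T) = 1.829 μm/a
  sum: 0.2164 + 1.829 → r_corr = 2.046 μm/a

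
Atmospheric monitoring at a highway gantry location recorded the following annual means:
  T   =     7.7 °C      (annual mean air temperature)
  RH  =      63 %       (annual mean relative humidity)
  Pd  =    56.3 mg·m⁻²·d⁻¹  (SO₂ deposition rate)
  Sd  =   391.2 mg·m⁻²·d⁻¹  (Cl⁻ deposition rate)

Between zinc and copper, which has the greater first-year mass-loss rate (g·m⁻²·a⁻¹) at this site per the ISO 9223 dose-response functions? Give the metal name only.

zinc

zinc: T≤10 °C ⇒ hinge +0.038·(7.7−10) = -0.0874
  Pd branch = 0.0129·Pd^0.44·e^(0.046·RH+f) = 1.263 μm/a
  Cl⁻ term: 0.0175·391.2^0.57·exp(0.008·63+0.085·7.7) = 1.674
  r_corr = 1.263 + 1.674 = 2.937 μm/a
  mass loss = 2.937 μm/a × 7.14 g/cm³ = 20.97 g·m⁻²·a⁻¹
copper: T≤10 °C ⇒ hinge +0.126·(7.7−10) = -0.2898
  Pd branch = 0.0053·Pd^0.26·e^(0.059·RH+f) = 0.4654 μm/a
  Cl⁻ term: 0.01025·391.2^0.27·exp(0.036·63+0.049·7.7) = 0.7236
  r_corr = 0.4654 + 0.7236 = 1.189 μm/a
  mass loss = 1.189 μm/a × 8.96 g/cm³ = 10.65 g·m⁻²·a⁻¹
Ordering by g·m⁻²·a⁻¹: zinc (21) > copper (10.7)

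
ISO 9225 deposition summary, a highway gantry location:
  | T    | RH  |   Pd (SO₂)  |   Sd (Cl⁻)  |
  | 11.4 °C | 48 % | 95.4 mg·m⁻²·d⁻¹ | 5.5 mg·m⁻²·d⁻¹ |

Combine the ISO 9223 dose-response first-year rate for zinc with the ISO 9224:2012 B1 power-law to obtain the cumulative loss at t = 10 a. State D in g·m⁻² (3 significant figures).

zinc: f(T) = -0.071·(T−10) [T>10 °C] = -0.0994
  SO₂ term: 0.0129·95.4^0.44·exp(0.046·48-0.0994) = 0.7895
  Sd branch = 0.0175·Sd^0.57·e^(0.008·RH+0.085·T) = 0.1789 μm/a
  sum: 0.7895 + 0.1789 → r_corr = 0.9684 μm/a
Power-law: D(10) = r_corr · 10^0.813
  D(10) = 0.9684 × 10^0.813 = 0.9684 × 6.501 = 6.296 μm
  Mass loss = 6.296 μm × 7.14 g/cm³ = 44.95 g·m⁻²

D(10) = 45.0 g·m⁻²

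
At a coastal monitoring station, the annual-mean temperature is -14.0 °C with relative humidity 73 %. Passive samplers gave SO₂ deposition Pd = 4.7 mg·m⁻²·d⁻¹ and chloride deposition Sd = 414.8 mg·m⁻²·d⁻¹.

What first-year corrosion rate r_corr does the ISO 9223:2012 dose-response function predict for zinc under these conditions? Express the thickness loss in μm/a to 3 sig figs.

zinc: f(T) = +0.038·(T−10) [T≤10 °C] = -0.9120
  SO₂ term: 0.0129·4.7^0.44·exp(0.046·73-0.9120) = 0.2942
  Cl⁻ term: 0.0175·414.8^0.57·exp(0.008·73+0.085·-14.0) = 0.2965
  sum: 0.2942 + 0.2965 → r_corr = 0.5907 μm/a

r_corr = 0.591 μm/a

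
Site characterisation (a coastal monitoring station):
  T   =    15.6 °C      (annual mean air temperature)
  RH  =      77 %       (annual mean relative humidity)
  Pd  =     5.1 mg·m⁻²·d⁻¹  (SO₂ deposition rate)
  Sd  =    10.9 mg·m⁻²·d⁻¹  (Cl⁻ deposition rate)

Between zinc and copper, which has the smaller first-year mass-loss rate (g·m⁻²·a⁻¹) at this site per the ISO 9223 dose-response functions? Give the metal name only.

zinc: f(T) = -0.071·(T−10) [T>10 °C] = -0.3976
  Pd branch = 0.0129·Pd^0.44·e^(0.046·RH+f) = 0.6131 μm/a
  Sd branch = 0.0175·Sd^0.57·e^(0.008·RH+0.085·T) = 0.4762 μm/a
  r_corr = 0.6131 + 0.4762 = 1.089 μm/a
  mass loss = 1.089 μm/a × 7.14 g/cm³ = 7.777 g·m⁻²·a⁻¹
copper: temperature factor f = -0.080·(5.6) = -0.4480
  SO₂ term: 0.0053·5.1^0.26·exp(0.059·77-0.4480) = 0.486
  Cl⁻ term: 0.01025·10.9^0.27·exp(0.036·77+0.049·15.6) = 0.6709
  r_corr = 0.486 + 0.6709 = 1.157 μm/a
  mass loss = 1.157 μm/a × 8.96 g/cm³ = 10.37 g·m⁻²·a⁻¹
Ordering by g·m⁻²·a⁻¹: copper (10.4) > zinc (7.78)

zinc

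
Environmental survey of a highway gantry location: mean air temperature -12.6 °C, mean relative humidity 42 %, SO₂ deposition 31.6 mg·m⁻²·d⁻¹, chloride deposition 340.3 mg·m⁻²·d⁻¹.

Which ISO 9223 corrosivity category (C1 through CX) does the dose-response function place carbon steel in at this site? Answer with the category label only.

carbon steel: temperature factor f = +0.150·(-22.6) = -3.3900
  SO₂ term: 1.77·31.6^0.52·exp(0.02·42-3.3900) = 0.8325
  Cl⁻ term: 0.102·340.3^0.62·exp(0.033·42+0.04·-12.6) = 9.15
  sum: 0.8325 + 9.15 → r_corr = 9.982 μm/a
ISO 9223 Table 2 (carbon steel): 1.3 < 9.98 ≤ 25 μm/a ⇒ C2

C2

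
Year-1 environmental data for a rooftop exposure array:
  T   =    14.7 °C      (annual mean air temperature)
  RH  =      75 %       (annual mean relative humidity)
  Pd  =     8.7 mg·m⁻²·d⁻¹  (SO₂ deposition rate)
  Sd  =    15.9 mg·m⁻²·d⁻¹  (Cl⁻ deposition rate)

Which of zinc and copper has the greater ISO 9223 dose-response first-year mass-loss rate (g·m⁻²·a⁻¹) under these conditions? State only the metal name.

zinc: f(T) = -0.071·(T−10) [T>10 °C] = -0.3337
  sulphur-dioxide contribution → 0.754 μm/a
  chloride contribution → 0.5383 μm/a
  ⇒ r_corr(zinc) = 1.292 μm/a
  mass loss = 1.292 μm/a × 7.14 g/cm³ = 9.227 g·m⁻²·a⁻¹
copper: temperature factor f = -0.080·(4.7) = -0.3760
  sulphur-dioxide contribution → 0.5333 μm/a
  chloride contribution → 0.6615 μm/a
  ⇒ r_corr(copper) = 1.195 μm/a
  mass loss = 1.195 μm/a × 8.96 g/cm³ = 10.71 g·m⁻²·a⁻¹
Ordering by g·m⁻²·a⁻¹: copper (10.7) > zinc (9.23)

copper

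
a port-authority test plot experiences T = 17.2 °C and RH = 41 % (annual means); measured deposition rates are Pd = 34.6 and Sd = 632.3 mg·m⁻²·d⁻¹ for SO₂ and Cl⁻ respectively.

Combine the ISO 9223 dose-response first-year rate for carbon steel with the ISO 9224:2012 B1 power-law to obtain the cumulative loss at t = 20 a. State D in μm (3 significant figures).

carbon steel: f(T) = -0.054·(T−10) [T>10 °C] = -0.3888
  SO₂ term: 1.77·34.6^0.52·exp(0.02·41-0.3888) = 17.2
  Cl⁻ term: 0.102·632.3^0.62·exp(0.033·41+0.04·17.2) = 42.81
  sum: 17.2 + 42.81 → r_corr = 60.01 μm/a
Power-law: D(20) = r_corr · 20^0.523
  D(20) = 60.01 × 20^0.523 = 60.01 × 4.791 = 287.5 μm

D(20) = 288 μm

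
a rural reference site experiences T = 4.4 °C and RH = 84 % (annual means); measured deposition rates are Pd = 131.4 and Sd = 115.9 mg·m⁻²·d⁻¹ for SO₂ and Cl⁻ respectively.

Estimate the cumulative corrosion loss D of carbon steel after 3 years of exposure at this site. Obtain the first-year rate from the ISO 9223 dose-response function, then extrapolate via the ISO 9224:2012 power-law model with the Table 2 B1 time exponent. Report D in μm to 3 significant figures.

carbon steel: f(T) = +0.150·(T−10) [T≤10 °C] = -0.8400
  sulphur-dioxide contribution → 51.81 μm/a
  chloride contribution → 37.04 μm/a
  ⇒ r_corr(carbon steel) = 88.85 μm/a
ISO 9224: D(t) = r_corr · t^b with b = 0.523 (carbon steel, B1)
  D(3) = 88.85 × 3^0.523 = 88.85 × 1.776 = 157.8 μm

D(3) = 158 μm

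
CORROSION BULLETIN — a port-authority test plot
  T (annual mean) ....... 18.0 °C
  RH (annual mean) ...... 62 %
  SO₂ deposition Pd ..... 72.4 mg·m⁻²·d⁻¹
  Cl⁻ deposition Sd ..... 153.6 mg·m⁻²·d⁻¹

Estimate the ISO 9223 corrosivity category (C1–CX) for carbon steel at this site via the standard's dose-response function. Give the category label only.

carbon steel: temperature factor f = -0.054·(8.0) = -0.4320
  SO₂ term: 1.77·72.4^0.52·exp(0.02·62-0.4320) = 36.81
  Cl⁻ term: 0.102·153.6^0.62·exp(0.033·62+0.04·18.0) = 36.76
  r_corr = 36.81 + 36.76 = 73.57 μm/a
73.6 μm/a falls in (50, 80] for carbon steel → category C4

C4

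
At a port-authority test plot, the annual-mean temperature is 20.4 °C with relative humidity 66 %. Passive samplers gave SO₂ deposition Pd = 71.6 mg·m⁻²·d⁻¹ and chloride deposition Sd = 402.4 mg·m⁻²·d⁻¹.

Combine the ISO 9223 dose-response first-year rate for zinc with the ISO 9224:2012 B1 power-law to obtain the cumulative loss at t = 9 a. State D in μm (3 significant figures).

D(9) = 35.6 μm

zinc: temperature factor f = -0.071·(10.4) = -0.7384
  sulphur-dioxide contribution → 0.8406 μm/a
  chloride contribution → 5.129 μm/a
  ⇒ r_corr(zinc) = 5.97 μm/a
ISO 9224: D(t) = r_corr · t^b with b = 0.813 (zinc, B1)
  D(9) = 5.97 × 9^0.813 = 5.97 × 5.968 = 35.63 μm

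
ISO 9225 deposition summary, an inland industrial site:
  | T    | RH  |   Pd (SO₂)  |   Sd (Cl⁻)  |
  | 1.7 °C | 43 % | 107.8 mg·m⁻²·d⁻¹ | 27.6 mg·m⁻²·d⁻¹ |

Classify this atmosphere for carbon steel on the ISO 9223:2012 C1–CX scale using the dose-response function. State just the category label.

C2

carbon steel: temperature factor f = +0.150·(-8.3) = -1.2450
  SO₂ term: 1.77·107.8^0.52·exp(0.02·43-1.2450) = 13.73
  Cl⁻ term: 0.102·27.6^0.62·exp(0.033·43+0.04·1.7) = 3.53
  sum: 13.73 + 3.53 → r_corr = 17.26 μm/a
17.3 μm/a falls in (1.3, 25] for carbon steel → category C2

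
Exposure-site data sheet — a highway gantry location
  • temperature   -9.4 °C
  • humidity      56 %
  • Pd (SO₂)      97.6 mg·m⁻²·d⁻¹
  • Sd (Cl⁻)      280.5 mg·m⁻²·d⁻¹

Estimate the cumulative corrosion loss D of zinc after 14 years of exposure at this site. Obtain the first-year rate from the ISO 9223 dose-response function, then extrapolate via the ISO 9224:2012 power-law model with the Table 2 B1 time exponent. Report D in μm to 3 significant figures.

zinc: temperature factor f = +0.038·(-19.4) = -0.7372
  sulphur-dioxide contribution → 0.6089 μm/a
  chloride contribution → 0.3061 μm/a
  ⇒ r_corr(zinc) = 0.915 μm/a
Long-term exponent b (ISO 9224 Table 2, B1) = 0.813
  D(14) = 0.915 × 14^0.813 = 0.915 × 8.547 = 7.82 μm

D(14) = 7.82 μm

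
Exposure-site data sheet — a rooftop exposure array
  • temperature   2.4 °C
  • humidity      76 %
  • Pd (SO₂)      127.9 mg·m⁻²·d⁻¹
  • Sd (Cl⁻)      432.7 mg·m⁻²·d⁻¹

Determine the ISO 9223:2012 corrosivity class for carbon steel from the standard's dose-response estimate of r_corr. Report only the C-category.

C5

carbon steel: temperature factor f = +0.150·(-7.6) = -1.1400
  sulphur-dioxide contribution → 32.25 μm/a
  chloride contribution → 59.42 μm/a
  total first-year rate 91.67 μm/a
91.7 μm/a falls in (80, 200] for carbon steel → category C5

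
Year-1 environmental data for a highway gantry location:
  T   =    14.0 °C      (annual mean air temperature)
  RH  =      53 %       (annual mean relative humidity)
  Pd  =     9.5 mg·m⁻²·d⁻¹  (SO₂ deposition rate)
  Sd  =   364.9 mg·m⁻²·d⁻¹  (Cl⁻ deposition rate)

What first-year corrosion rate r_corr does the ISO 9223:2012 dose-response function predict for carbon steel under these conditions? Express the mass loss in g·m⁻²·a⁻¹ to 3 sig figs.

r_corr = 417 g·m⁻²·a⁻¹

carbon steel: temperature factor f = -0.054·(4.0) = -0.2160
  SO₂ term: 1.77·9.5^0.52·exp(0.02·53-0.2160) = 13.27
  Sd branch = 0.102·Sd^0.62·e^(0.033·RH+0.04·T) = 39.8 μm/a
  sum: 13.27 + 39.8 → r_corr = 53.08 μm/a
Convert to mass loss: 53.08 μm/a × 7.85 g/cm³ = 416.7 g·m⁻²·a⁻¹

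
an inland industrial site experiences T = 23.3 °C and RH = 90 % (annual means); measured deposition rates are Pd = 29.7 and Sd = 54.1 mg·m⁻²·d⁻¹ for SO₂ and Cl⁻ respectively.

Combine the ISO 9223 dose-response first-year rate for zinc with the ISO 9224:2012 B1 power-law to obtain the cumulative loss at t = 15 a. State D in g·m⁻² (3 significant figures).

D(15) = 254 g·m⁻²

zinc: f(T) = -0.071·(T−10) [T>10 °C] = -0.9443
  sulphur-dioxide contribution → 1.401 μm/a
  chloride contribution → 2.534 μm/a
  total first-year rate 3.935 μm/a
ISO 9224: D(t) = r_corr · t^b with b = 0.813 (zinc, B1)
  D(15) = 3.935 × 15^0.813 = 3.935 × 9.04 = 35.57 μm
  Mass loss = 35.57 μm × 7.14 g/cm³ = 254 g·m⁻²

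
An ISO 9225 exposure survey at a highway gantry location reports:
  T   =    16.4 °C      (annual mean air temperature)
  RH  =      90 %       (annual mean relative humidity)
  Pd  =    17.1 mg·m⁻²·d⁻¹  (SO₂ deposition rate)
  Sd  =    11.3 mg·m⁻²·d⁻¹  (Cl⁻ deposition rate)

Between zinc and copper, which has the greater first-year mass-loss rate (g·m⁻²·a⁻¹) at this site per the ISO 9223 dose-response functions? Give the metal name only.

copper

zinc: f(T) = -0.071·(T−10) [T>10 °C] = -0.4544
  sulphur-dioxide contribution → 1.794 μm/a
  chloride contribution → 0.5773 μm/a
  total first-year rate 2.371 μm/a
  mass loss = 2.371 μm/a × 7.14 g/cm³ = 16.93 g·m⁻²·a⁻¹
copper: f(T) = -0.080·(T−10) [T>10 °C] = -0.5120
  sulphur-dioxide contribution → 1.345 μm/a
  chloride contribution → 1.125 μm/a
  ⇒ r_corr(copper) = 2.47 μm/a
  mass loss = 2.47 μm/a × 8.96 g/cm³ = 22.13 g·m⁻²·a⁻¹
Ordering by g·m⁻²·a⁻¹: copper (22.1) > zinc (16.9)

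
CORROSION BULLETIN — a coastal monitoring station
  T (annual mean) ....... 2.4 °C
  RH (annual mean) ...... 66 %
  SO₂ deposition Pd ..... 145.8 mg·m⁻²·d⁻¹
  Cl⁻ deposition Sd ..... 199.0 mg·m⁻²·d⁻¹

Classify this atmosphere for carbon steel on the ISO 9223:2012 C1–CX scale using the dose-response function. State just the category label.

C4

carbon steel: temperature factor f = +0.150·(-7.6) = -1.1400
  Pd branch = 1.77·Pd^0.52·e^(0.02·RH+f) = 28.27 μm/a
  Sd branch = 0.102·Sd^0.62·e^(0.033·RH+0.04·T) = 26.39 μm/a
  r_corr = 28.27 + 26.39 = 54.66 μm/a
54.7 μm/a falls in (50, 80] for carbon steel → category C4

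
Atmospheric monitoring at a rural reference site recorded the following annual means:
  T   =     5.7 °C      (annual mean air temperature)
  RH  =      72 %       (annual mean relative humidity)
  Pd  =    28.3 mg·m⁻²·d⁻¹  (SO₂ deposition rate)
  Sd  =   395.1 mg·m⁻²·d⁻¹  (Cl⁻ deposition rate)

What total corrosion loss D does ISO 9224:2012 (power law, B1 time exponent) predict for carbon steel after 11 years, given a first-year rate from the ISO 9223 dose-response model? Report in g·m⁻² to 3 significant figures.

carbon steel: temperature factor f = +0.150·(-4.3) = -0.6450
  Pd branch = 1.77·Pd^0.52·e^(0.02·RH+f) = 22.29 μm/a
  Sd branch = 0.102·Sd^0.62·e^(0.033·RH+0.04·T) = 56.16 μm/a
  r_corr = 22.29 + 56.16 = 78.46 μm/a
ISO 9224: D(t) = r_corr · t^b with b = 0.523 (carbon steel, B1)
  D(11) = 78.46 × 11^0.523 = 78.46 × 3.505 = 275 μm
  Mass loss = 275 μm × 7.85 g/cm³ = 2158 g·m⁻²

D(11) = 2.16e+03 g·m⁻²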